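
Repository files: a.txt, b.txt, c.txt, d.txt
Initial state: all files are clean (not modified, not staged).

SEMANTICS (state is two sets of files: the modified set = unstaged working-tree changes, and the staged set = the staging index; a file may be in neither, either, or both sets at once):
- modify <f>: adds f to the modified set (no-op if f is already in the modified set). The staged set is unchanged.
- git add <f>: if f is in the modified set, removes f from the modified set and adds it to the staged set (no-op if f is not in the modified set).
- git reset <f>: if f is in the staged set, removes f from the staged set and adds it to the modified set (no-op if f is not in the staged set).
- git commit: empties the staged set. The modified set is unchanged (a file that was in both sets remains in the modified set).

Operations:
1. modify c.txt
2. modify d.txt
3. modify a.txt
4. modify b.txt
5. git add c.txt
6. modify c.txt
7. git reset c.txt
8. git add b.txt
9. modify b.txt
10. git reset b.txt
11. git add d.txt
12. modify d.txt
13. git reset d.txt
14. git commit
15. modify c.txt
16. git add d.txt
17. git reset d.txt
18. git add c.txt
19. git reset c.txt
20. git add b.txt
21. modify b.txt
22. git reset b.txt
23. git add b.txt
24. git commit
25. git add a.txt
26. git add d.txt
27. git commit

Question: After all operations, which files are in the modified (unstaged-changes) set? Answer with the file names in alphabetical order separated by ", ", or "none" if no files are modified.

After op 1 (modify c.txt): modified={c.txt} staged={none}
After op 2 (modify d.txt): modified={c.txt, d.txt} staged={none}
After op 3 (modify a.txt): modified={a.txt, c.txt, d.txt} staged={none}
After op 4 (modify b.txt): modified={a.txt, b.txt, c.txt, d.txt} staged={none}
After op 5 (git add c.txt): modified={a.txt, b.txt, d.txt} staged={c.txt}
After op 6 (modify c.txt): modified={a.txt, b.txt, c.txt, d.txt} staged={c.txt}
After op 7 (git reset c.txt): modified={a.txt, b.txt, c.txt, d.txt} staged={none}
After op 8 (git add b.txt): modified={a.txt, c.txt, d.txt} staged={b.txt}
After op 9 (modify b.txt): modified={a.txt, b.txt, c.txt, d.txt} staged={b.txt}
After op 10 (git reset b.txt): modified={a.txt, b.txt, c.txt, d.txt} staged={none}
After op 11 (git add d.txt): modified={a.txt, b.txt, c.txt} staged={d.txt}
After op 12 (modify d.txt): modified={a.txt, b.txt, c.txt, d.txt} staged={d.txt}
After op 13 (git reset d.txt): modified={a.txt, b.txt, c.txt, d.txt} staged={none}
After op 14 (git commit): modified={a.txt, b.txt, c.txt, d.txt} staged={none}
After op 15 (modify c.txt): modified={a.txt, b.txt, c.txt, d.txt} staged={none}
After op 16 (git add d.txt): modified={a.txt, b.txt, c.txt} staged={d.txt}
After op 17 (git reset d.txt): modified={a.txt, b.txt, c.txt, d.txt} staged={none}
After op 18 (git add c.txt): modified={a.txt, b.txt, d.txt} staged={c.txt}
After op 19 (git reset c.txt): modified={a.txt, b.txt, c.txt, d.txt} staged={none}
After op 20 (git add b.txt): modified={a.txt, c.txt, d.txt} staged={b.txt}
After op 21 (modify b.txt): modified={a.txt, b.txt, c.txt, d.txt} staged={b.txt}
After op 22 (git reset b.txt): modified={a.txt, b.txt, c.txt, d.txt} staged={none}
After op 23 (git add b.txt): modified={a.txt, c.txt, d.txt} staged={b.txt}
After op 24 (git commit): modified={a.txt, c.txt, d.txt} staged={none}
After op 25 (git add a.txt): modified={c.txt, d.txt} staged={a.txt}
After op 26 (git add d.txt): modified={c.txt} staged={a.txt, d.txt}
After op 27 (git commit): modified={c.txt} staged={none}

Answer: c.txt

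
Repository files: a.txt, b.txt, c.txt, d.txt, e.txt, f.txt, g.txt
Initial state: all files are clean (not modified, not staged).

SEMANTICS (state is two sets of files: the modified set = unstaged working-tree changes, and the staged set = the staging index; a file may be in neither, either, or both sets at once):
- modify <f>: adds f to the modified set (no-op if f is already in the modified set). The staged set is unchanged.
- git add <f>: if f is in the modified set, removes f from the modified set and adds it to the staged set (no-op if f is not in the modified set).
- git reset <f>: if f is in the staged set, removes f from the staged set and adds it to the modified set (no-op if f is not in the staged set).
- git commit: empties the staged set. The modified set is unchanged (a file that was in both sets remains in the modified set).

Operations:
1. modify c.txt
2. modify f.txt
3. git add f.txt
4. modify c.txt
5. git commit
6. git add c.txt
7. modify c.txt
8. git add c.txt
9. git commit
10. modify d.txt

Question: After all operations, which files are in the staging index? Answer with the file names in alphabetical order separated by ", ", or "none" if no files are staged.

After op 1 (modify c.txt): modified={c.txt} staged={none}
After op 2 (modify f.txt): modified={c.txt, f.txt} staged={none}
After op 3 (git add f.txt): modified={c.txt} staged={f.txt}
After op 4 (modify c.txt): modified={c.txt} staged={f.txt}
After op 5 (git commit): modified={c.txt} staged={none}
After op 6 (git add c.txt): modified={none} staged={c.txt}
After op 7 (modify c.txt): modified={c.txt} staged={c.txt}
After op 8 (git add c.txt): modified={none} staged={c.txt}
After op 9 (git commit): modified={none} staged={none}
After op 10 (modify d.txt): modified={d.txt} staged={none}

Answer: none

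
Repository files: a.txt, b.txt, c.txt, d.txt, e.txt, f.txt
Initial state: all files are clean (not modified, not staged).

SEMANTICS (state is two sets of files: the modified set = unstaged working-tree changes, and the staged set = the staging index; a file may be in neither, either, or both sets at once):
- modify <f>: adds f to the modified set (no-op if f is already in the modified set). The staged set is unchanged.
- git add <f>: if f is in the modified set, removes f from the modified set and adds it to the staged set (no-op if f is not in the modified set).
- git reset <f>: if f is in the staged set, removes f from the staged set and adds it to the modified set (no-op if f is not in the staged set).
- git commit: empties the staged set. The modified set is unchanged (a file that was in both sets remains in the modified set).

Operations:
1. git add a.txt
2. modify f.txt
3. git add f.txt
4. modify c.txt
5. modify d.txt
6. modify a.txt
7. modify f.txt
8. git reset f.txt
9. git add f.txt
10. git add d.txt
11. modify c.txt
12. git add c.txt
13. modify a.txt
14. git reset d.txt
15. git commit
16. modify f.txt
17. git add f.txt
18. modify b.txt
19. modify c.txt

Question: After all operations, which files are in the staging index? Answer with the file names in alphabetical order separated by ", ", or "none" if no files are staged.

Answer: f.txt

Derivation:
After op 1 (git add a.txt): modified={none} staged={none}
After op 2 (modify f.txt): modified={f.txt} staged={none}
After op 3 (git add f.txt): modified={none} staged={f.txt}
After op 4 (modify c.txt): modified={c.txt} staged={f.txt}
After op 5 (modify d.txt): modified={c.txt, d.txt} staged={f.txt}
After op 6 (modify a.txt): modified={a.txt, c.txt, d.txt} staged={f.txt}
After op 7 (modify f.txt): modified={a.txt, c.txt, d.txt, f.txt} staged={f.txt}
After op 8 (git reset f.txt): modified={a.txt, c.txt, d.txt, f.txt} staged={none}
After op 9 (git add f.txt): modified={a.txt, c.txt, d.txt} staged={f.txt}
After op 10 (git add d.txt): modified={a.txt, c.txt} staged={d.txt, f.txt}
After op 11 (modify c.txt): modified={a.txt, c.txt} staged={d.txt, f.txt}
After op 12 (git add c.txt): modified={a.txt} staged={c.txt, d.txt, f.txt}
After op 13 (modify a.txt): modified={a.txt} staged={c.txt, d.txt, f.txt}
After op 14 (git reset d.txt): modified={a.txt, d.txt} staged={c.txt, f.txt}
After op 15 (git commit): modified={a.txt, d.txt} staged={none}
After op 16 (modify f.txt): modified={a.txt, d.txt, f.txt} staged={none}
After op 17 (git add f.txt): modified={a.txt, d.txt} staged={f.txt}
After op 18 (modify b.txt): modified={a.txt, b.txt, d.txt} staged={f.txt}
After op 19 (modify c.txt): modified={a.txt, b.txt, c.txt, d.txt} staged={f.txt}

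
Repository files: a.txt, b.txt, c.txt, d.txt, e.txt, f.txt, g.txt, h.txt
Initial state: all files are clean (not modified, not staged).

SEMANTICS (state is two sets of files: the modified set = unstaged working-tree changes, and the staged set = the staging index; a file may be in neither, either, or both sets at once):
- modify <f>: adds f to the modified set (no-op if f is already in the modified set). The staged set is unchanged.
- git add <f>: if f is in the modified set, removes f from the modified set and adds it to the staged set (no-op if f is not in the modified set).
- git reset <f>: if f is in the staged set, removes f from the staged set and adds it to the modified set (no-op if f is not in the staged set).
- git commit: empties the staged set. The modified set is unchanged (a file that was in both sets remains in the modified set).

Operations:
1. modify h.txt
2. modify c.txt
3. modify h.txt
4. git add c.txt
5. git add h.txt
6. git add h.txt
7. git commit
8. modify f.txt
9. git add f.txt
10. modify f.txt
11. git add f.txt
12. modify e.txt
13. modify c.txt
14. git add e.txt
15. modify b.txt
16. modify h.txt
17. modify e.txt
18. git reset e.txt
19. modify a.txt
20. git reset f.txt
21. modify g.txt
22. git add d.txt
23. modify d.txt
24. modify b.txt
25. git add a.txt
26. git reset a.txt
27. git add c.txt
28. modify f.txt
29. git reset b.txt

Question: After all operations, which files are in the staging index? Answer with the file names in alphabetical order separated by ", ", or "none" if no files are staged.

Answer: c.txt

Derivation:
After op 1 (modify h.txt): modified={h.txt} staged={none}
After op 2 (modify c.txt): modified={c.txt, h.txt} staged={none}
After op 3 (modify h.txt): modified={c.txt, h.txt} staged={none}
After op 4 (git add c.txt): modified={h.txt} staged={c.txt}
After op 5 (git add h.txt): modified={none} staged={c.txt, h.txt}
After op 6 (git add h.txt): modified={none} staged={c.txt, h.txt}
After op 7 (git commit): modified={none} staged={none}
After op 8 (modify f.txt): modified={f.txt} staged={none}
After op 9 (git add f.txt): modified={none} staged={f.txt}
After op 10 (modify f.txt): modified={f.txt} staged={f.txt}
After op 11 (git add f.txt): modified={none} staged={f.txt}
After op 12 (modify e.txt): modified={e.txt} staged={f.txt}
After op 13 (modify c.txt): modified={c.txt, e.txt} staged={f.txt}
After op 14 (git add e.txt): modified={c.txt} staged={e.txt, f.txt}
After op 15 (modify b.txt): modified={b.txt, c.txt} staged={e.txt, f.txt}
After op 16 (modify h.txt): modified={b.txt, c.txt, h.txt} staged={e.txt, f.txt}
After op 17 (modify e.txt): modified={b.txt, c.txt, e.txt, h.txt} staged={e.txt, f.txt}
After op 18 (git reset e.txt): modified={b.txt, c.txt, e.txt, h.txt} staged={f.txt}
After op 19 (modify a.txt): modified={a.txt, b.txt, c.txt, e.txt, h.txt} staged={f.txt}
After op 20 (git reset f.txt): modified={a.txt, b.txt, c.txt, e.txt, f.txt, h.txt} staged={none}
After op 21 (modify g.txt): modified={a.txt, b.txt, c.txt, e.txt, f.txt, g.txt, h.txt} staged={none}
After op 22 (git add d.txt): modified={a.txt, b.txt, c.txt, e.txt, f.txt, g.txt, h.txt} staged={none}
After op 23 (modify d.txt): modified={a.txt, b.txt, c.txt, d.txt, e.txt, f.txt, g.txt, h.txt} staged={none}
After op 24 (modify b.txt): modified={a.txt, b.txt, c.txt, d.txt, e.txt, f.txt, g.txt, h.txt} staged={none}
After op 25 (git add a.txt): modified={b.txt, c.txt, d.txt, e.txt, f.txt, g.txt, h.txt} staged={a.txt}
After op 26 (git reset a.txt): modified={a.txt, b.txt, c.txt, d.txt, e.txt, f.txt, g.txt, h.txt} staged={none}
After op 27 (git add c.txt): modified={a.txt, b.txt, d.txt, e.txt, f.txt, g.txt, h.txt} staged={c.txt}
After op 28 (modify f.txt): modified={a.txt, b.txt, d.txt, e.txt, f.txt, g.txt, h.txt} staged={c.txt}
After op 29 (git reset b.txt): modified={a.txt, b.txt, d.txt, e.txt, f.txt, g.txt, h.txt} staged={c.txt}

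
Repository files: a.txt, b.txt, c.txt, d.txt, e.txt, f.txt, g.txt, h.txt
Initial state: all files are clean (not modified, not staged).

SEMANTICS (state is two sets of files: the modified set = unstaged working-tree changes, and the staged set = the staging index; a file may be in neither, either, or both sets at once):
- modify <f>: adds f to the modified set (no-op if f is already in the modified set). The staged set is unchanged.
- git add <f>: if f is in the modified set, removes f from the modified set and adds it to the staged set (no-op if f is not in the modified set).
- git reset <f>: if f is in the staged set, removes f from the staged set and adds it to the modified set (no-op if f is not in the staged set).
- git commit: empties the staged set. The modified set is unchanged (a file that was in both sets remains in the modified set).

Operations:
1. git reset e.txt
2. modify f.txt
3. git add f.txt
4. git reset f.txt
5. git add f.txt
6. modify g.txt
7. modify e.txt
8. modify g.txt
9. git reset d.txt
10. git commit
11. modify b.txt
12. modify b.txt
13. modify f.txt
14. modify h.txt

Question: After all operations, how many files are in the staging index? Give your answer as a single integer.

Answer: 0

Derivation:
After op 1 (git reset e.txt): modified={none} staged={none}
After op 2 (modify f.txt): modified={f.txt} staged={none}
After op 3 (git add f.txt): modified={none} staged={f.txt}
After op 4 (git reset f.txt): modified={f.txt} staged={none}
After op 5 (git add f.txt): modified={none} staged={f.txt}
After op 6 (modify g.txt): modified={g.txt} staged={f.txt}
After op 7 (modify e.txt): modified={e.txt, g.txt} staged={f.txt}
After op 8 (modify g.txt): modified={e.txt, g.txt} staged={f.txt}
After op 9 (git reset d.txt): modified={e.txt, g.txt} staged={f.txt}
After op 10 (git commit): modified={e.txt, g.txt} staged={none}
After op 11 (modify b.txt): modified={b.txt, e.txt, g.txt} staged={none}
After op 12 (modify b.txt): modified={b.txt, e.txt, g.txt} staged={none}
After op 13 (modify f.txt): modified={b.txt, e.txt, f.txt, g.txt} staged={none}
After op 14 (modify h.txt): modified={b.txt, e.txt, f.txt, g.txt, h.txt} staged={none}
Final staged set: {none} -> count=0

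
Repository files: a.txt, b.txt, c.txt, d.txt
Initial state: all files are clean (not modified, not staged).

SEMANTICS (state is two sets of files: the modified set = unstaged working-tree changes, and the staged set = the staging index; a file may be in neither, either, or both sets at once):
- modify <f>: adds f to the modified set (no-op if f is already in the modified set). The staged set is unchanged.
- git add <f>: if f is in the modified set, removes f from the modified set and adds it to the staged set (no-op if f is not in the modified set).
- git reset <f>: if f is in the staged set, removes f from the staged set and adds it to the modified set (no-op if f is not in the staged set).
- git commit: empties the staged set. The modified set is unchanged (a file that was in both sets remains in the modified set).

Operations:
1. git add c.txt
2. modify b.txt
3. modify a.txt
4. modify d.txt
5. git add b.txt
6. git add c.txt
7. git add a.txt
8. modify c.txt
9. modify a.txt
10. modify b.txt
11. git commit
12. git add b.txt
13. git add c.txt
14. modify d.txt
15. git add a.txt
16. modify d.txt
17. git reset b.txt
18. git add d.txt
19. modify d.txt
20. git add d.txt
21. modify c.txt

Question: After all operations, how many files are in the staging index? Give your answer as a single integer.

Answer: 3

Derivation:
After op 1 (git add c.txt): modified={none} staged={none}
After op 2 (modify b.txt): modified={b.txt} staged={none}
After op 3 (modify a.txt): modified={a.txt, b.txt} staged={none}
After op 4 (modify d.txt): modified={a.txt, b.txt, d.txt} staged={none}
After op 5 (git add b.txt): modified={a.txt, d.txt} staged={b.txt}
After op 6 (git add c.txt): modified={a.txt, d.txt} staged={b.txt}
After op 7 (git add a.txt): modified={d.txt} staged={a.txt, b.txt}
After op 8 (modify c.txt): modified={c.txt, d.txt} staged={a.txt, b.txt}
After op 9 (modify a.txt): modified={a.txt, c.txt, d.txt} staged={a.txt, b.txt}
After op 10 (modify b.txt): modified={a.txt, b.txt, c.txt, d.txt} staged={a.txt, b.txt}
After op 11 (git commit): modified={a.txt, b.txt, c.txt, d.txt} staged={none}
After op 12 (git add b.txt): modified={a.txt, c.txt, d.txt} staged={b.txt}
After op 13 (git add c.txt): modified={a.txt, d.txt} staged={b.txt, c.txt}
After op 14 (modify d.txt): modified={a.txt, d.txt} staged={b.txt, c.txt}
After op 15 (git add a.txt): modified={d.txt} staged={a.txt, b.txt, c.txt}
After op 16 (modify d.txt): modified={d.txt} staged={a.txt, b.txt, c.txt}
After op 17 (git reset b.txt): modified={b.txt, d.txt} staged={a.txt, c.txt}
After op 18 (git add d.txt): modified={b.txt} staged={a.txt, c.txt, d.txt}
After op 19 (modify d.txt): modified={b.txt, d.txt} staged={a.txt, c.txt, d.txt}
After op 20 (git add d.txt): modified={b.txt} staged={a.txt, c.txt, d.txt}
After op 21 (modify c.txt): modified={b.txt, c.txt} staged={a.txt, c.txt, d.txt}
Final staged set: {a.txt, c.txt, d.txt} -> count=3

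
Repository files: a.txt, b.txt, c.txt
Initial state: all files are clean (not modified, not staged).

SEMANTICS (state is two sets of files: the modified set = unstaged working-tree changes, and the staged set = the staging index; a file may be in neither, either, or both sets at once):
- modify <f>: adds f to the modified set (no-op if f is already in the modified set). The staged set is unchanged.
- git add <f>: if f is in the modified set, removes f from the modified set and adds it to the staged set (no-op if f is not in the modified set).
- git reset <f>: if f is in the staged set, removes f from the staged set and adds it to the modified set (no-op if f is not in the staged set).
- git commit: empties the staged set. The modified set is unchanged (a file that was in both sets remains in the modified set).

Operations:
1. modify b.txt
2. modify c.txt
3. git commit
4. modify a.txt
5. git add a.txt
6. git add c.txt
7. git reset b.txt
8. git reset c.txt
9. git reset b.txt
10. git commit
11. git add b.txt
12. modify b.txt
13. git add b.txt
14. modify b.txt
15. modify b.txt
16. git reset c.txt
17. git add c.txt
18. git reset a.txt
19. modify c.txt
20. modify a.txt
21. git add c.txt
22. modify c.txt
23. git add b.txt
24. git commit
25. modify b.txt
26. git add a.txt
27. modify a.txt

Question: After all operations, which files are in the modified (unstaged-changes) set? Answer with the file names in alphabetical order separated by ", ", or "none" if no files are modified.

After op 1 (modify b.txt): modified={b.txt} staged={none}
After op 2 (modify c.txt): modified={b.txt, c.txt} staged={none}
After op 3 (git commit): modified={b.txt, c.txt} staged={none}
After op 4 (modify a.txt): modified={a.txt, b.txt, c.txt} staged={none}
After op 5 (git add a.txt): modified={b.txt, c.txt} staged={a.txt}
After op 6 (git add c.txt): modified={b.txt} staged={a.txt, c.txt}
After op 7 (git reset b.txt): modified={b.txt} staged={a.txt, c.txt}
After op 8 (git reset c.txt): modified={b.txt, c.txt} staged={a.txt}
After op 9 (git reset b.txt): modified={b.txt, c.txt} staged={a.txt}
After op 10 (git commit): modified={b.txt, c.txt} staged={none}
After op 11 (git add b.txt): modified={c.txt} staged={b.txt}
After op 12 (modify b.txt): modified={b.txt, c.txt} staged={b.txt}
After op 13 (git add b.txt): modified={c.txt} staged={b.txt}
After op 14 (modify b.txt): modified={b.txt, c.txt} staged={b.txt}
After op 15 (modify b.txt): modified={b.txt, c.txt} staged={b.txt}
After op 16 (git reset c.txt): modified={b.txt, c.txt} staged={b.txt}
After op 17 (git add c.txt): modified={b.txt} staged={b.txt, c.txt}
After op 18 (git reset a.txt): modified={b.txt} staged={b.txt, c.txt}
After op 19 (modify c.txt): modified={b.txt, c.txt} staged={b.txt, c.txt}
After op 20 (modify a.txt): modified={a.txt, b.txt, c.txt} staged={b.txt, c.txt}
After op 21 (git add c.txt): modified={a.txt, b.txt} staged={b.txt, c.txt}
After op 22 (modify c.txt): modified={a.txt, b.txt, c.txt} staged={b.txt, c.txt}
After op 23 (git add b.txt): modified={a.txt, c.txt} staged={b.txt, c.txt}
After op 24 (git commit): modified={a.txt, c.txt} staged={none}
After op 25 (modify b.txt): modified={a.txt, b.txt, c.txt} staged={none}
After op 26 (git add a.txt): modified={b.txt, c.txt} staged={a.txt}
After op 27 (modify a.txt): modified={a.txt, b.txt, c.txt} staged={a.txt}

Answer: a.txt, b.txt, c.txt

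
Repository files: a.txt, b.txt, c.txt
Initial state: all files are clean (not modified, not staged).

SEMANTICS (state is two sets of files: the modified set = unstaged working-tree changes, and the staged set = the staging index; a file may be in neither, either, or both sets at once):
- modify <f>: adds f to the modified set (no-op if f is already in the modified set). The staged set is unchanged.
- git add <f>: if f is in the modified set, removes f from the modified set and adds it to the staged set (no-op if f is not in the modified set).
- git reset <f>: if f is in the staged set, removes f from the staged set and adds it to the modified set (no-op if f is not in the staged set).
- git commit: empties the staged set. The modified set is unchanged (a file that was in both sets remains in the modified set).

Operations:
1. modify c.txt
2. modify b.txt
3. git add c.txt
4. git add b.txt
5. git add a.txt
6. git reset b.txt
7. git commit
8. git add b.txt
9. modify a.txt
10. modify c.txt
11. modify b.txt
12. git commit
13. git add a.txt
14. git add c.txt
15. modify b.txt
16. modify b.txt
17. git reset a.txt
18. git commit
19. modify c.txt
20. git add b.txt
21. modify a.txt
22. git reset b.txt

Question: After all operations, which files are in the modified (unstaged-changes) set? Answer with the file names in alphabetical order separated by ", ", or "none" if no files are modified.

After op 1 (modify c.txt): modified={c.txt} staged={none}
After op 2 (modify b.txt): modified={b.txt, c.txt} staged={none}
After op 3 (git add c.txt): modified={b.txt} staged={c.txt}
After op 4 (git add b.txt): modified={none} staged={b.txt, c.txt}
After op 5 (git add a.txt): modified={none} staged={b.txt, c.txt}
After op 6 (git reset b.txt): modified={b.txt} staged={c.txt}
After op 7 (git commit): modified={b.txt} staged={none}
After op 8 (git add b.txt): modified={none} staged={b.txt}
After op 9 (modify a.txt): modified={a.txt} staged={b.txt}
After op 10 (modify c.txt): modified={a.txt, c.txt} staged={b.txt}
After op 11 (modify b.txt): modified={a.txt, b.txt, c.txt} staged={b.txt}
After op 12 (git commit): modified={a.txt, b.txt, c.txt} staged={none}
After op 13 (git add a.txt): modified={b.txt, c.txt} staged={a.txt}
After op 14 (git add c.txt): modified={b.txt} staged={a.txt, c.txt}
After op 15 (modify b.txt): modified={b.txt} staged={a.txt, c.txt}
After op 16 (modify b.txt): modified={b.txt} staged={a.txt, c.txt}
After op 17 (git reset a.txt): modified={a.txt, b.txt} staged={c.txt}
After op 18 (git commit): modified={a.txt, b.txt} staged={none}
After op 19 (modify c.txt): modified={a.txt, b.txt, c.txt} staged={none}
After op 20 (git add b.txt): modified={a.txt, c.txt} staged={b.txt}
After op 21 (modify a.txt): modified={a.txt, c.txt} staged={b.txt}
After op 22 (git reset b.txt): modified={a.txt, b.txt, c.txt} staged={none}

Answer: a.txt, b.txt, c.txt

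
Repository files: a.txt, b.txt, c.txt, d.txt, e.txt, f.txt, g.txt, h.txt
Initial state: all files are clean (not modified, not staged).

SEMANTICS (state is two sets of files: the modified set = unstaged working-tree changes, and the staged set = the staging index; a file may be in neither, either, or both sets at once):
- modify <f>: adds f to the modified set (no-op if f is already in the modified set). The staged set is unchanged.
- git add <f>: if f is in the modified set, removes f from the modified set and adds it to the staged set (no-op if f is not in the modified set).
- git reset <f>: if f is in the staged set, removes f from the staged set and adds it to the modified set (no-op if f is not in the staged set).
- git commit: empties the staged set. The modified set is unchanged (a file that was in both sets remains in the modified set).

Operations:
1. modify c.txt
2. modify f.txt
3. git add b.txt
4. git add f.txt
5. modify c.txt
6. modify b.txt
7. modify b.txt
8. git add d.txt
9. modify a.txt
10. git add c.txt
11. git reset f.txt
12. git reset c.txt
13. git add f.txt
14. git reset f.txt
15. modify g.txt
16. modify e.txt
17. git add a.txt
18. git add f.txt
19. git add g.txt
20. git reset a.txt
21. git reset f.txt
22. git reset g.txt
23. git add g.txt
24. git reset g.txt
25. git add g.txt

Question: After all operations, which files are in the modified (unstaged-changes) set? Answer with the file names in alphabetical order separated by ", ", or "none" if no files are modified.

After op 1 (modify c.txt): modified={c.txt} staged={none}
After op 2 (modify f.txt): modified={c.txt, f.txt} staged={none}
After op 3 (git add b.txt): modified={c.txt, f.txt} staged={none}
After op 4 (git add f.txt): modified={c.txt} staged={f.txt}
After op 5 (modify c.txt): modified={c.txt} staged={f.txt}
After op 6 (modify b.txt): modified={b.txt, c.txt} staged={f.txt}
After op 7 (modify b.txt): modified={b.txt, c.txt} staged={f.txt}
After op 8 (git add d.txt): modified={b.txt, c.txt} staged={f.txt}
After op 9 (modify a.txt): modified={a.txt, b.txt, c.txt} staged={f.txt}
After op 10 (git add c.txt): modified={a.txt, b.txt} staged={c.txt, f.txt}
After op 11 (git reset f.txt): modified={a.txt, b.txt, f.txt} staged={c.txt}
After op 12 (git reset c.txt): modified={a.txt, b.txt, c.txt, f.txt} staged={none}
After op 13 (git add f.txt): modified={a.txt, b.txt, c.txt} staged={f.txt}
After op 14 (git reset f.txt): modified={a.txt, b.txt, c.txt, f.txt} staged={none}
After op 15 (modify g.txt): modified={a.txt, b.txt, c.txt, f.txt, g.txt} staged={none}
After op 16 (modify e.txt): modified={a.txt, b.txt, c.txt, e.txt, f.txt, g.txt} staged={none}
After op 17 (git add a.txt): modified={b.txt, c.txt, e.txt, f.txt, g.txt} staged={a.txt}
After op 18 (git add f.txt): modified={b.txt, c.txt, e.txt, g.txt} staged={a.txt, f.txt}
After op 19 (git add g.txt): modified={b.txt, c.txt, e.txt} staged={a.txt, f.txt, g.txt}
After op 20 (git reset a.txt): modified={a.txt, b.txt, c.txt, e.txt} staged={f.txt, g.txt}
After op 21 (git reset f.txt): modified={a.txt, b.txt, c.txt, e.txt, f.txt} staged={g.txt}
After op 22 (git reset g.txt): modified={a.txt, b.txt, c.txt, e.txt, f.txt, g.txt} staged={none}
After op 23 (git add g.txt): modified={a.txt, b.txt, c.txt, e.txt, f.txt} staged={g.txt}
After op 24 (git reset g.txt): modified={a.txt, b.txt, c.txt, e.txt, f.txt, g.txt} staged={none}
After op 25 (git add g.txt): modified={a.txt, b.txt, c.txt, e.txt, f.txt} staged={g.txt}

Answer: a.txt, b.txt, c.txt, e.txt, f.txt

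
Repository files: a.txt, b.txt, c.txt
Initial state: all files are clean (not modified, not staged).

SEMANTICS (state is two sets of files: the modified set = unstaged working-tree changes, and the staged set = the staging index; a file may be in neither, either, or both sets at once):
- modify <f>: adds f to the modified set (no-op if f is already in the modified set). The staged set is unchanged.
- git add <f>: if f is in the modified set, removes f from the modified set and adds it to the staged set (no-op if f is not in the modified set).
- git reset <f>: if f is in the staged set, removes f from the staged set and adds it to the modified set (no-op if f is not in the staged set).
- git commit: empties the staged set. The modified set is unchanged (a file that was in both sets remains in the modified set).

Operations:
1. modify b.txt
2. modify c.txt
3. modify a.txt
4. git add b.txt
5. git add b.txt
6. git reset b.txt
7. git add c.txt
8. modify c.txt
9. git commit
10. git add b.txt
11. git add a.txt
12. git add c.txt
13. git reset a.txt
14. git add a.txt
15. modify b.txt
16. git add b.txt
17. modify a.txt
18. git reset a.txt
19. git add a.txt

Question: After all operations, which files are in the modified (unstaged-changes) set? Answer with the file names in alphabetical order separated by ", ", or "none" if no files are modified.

After op 1 (modify b.txt): modified={b.txt} staged={none}
After op 2 (modify c.txt): modified={b.txt, c.txt} staged={none}
After op 3 (modify a.txt): modified={a.txt, b.txt, c.txt} staged={none}
After op 4 (git add b.txt): modified={a.txt, c.txt} staged={b.txt}
After op 5 (git add b.txt): modified={a.txt, c.txt} staged={b.txt}
After op 6 (git reset b.txt): modified={a.txt, b.txt, c.txt} staged={none}
After op 7 (git add c.txt): modified={a.txt, b.txt} staged={c.txt}
After op 8 (modify c.txt): modified={a.txt, b.txt, c.txt} staged={c.txt}
After op 9 (git commit): modified={a.txt, b.txt, c.txt} staged={none}
After op 10 (git add b.txt): modified={a.txt, c.txt} staged={b.txt}
After op 11 (git add a.txt): modified={c.txt} staged={a.txt, b.txt}
After op 12 (git add c.txt): modified={none} staged={a.txt, b.txt, c.txt}
After op 13 (git reset a.txt): modified={a.txt} staged={b.txt, c.txt}
After op 14 (git add a.txt): modified={none} staged={a.txt, b.txt, c.txt}
After op 15 (modify b.txt): modified={b.txt} staged={a.txt, b.txt, c.txt}
After op 16 (git add b.txt): modified={none} staged={a.txt, b.txt, c.txt}
After op 17 (modify a.txt): modified={a.txt} staged={a.txt, b.txt, c.txt}
After op 18 (git reset a.txt): modified={a.txt} staged={b.txt, c.txt}
After op 19 (git add a.txt): modified={none} staged={a.txt, b.txt, c.txt}

Answer: none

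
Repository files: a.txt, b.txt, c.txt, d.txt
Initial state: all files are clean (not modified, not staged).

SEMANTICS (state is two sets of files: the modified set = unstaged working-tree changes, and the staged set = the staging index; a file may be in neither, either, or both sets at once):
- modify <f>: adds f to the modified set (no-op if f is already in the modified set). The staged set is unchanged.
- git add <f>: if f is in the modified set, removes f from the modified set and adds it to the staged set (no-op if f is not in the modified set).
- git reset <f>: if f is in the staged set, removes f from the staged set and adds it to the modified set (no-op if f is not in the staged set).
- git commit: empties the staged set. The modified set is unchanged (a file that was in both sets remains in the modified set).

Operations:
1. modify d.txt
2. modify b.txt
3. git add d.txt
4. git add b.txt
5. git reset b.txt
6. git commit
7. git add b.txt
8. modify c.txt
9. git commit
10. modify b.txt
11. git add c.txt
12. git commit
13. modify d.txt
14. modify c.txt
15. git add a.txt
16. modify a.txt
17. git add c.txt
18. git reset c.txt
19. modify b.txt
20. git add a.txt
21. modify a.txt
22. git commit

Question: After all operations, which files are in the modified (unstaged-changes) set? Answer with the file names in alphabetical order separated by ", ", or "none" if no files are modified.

Answer: a.txt, b.txt, c.txt, d.txt

Derivation:
After op 1 (modify d.txt): modified={d.txt} staged={none}
After op 2 (modify b.txt): modified={b.txt, d.txt} staged={none}
After op 3 (git add d.txt): modified={b.txt} staged={d.txt}
After op 4 (git add b.txt): modified={none} staged={b.txt, d.txt}
After op 5 (git reset b.txt): modified={b.txt} staged={d.txt}
After op 6 (git commit): modified={b.txt} staged={none}
After op 7 (git add b.txt): modified={none} staged={b.txt}
After op 8 (modify c.txt): modified={c.txt} staged={b.txt}
After op 9 (git commit): modified={c.txt} staged={none}
After op 10 (modify b.txt): modified={b.txt, c.txt} staged={none}
After op 11 (git add c.txt): modified={b.txt} staged={c.txt}
After op 12 (git commit): modified={b.txt} staged={none}
After op 13 (modify d.txt): modified={b.txt, d.txt} staged={none}
After op 14 (modify c.txt): modified={b.txt, c.txt, d.txt} staged={none}
After op 15 (git add a.txt): modified={b.txt, c.txt, d.txt} staged={none}
After op 16 (modify a.txt): modified={a.txt, b.txt, c.txt, d.txt} staged={none}
After op 17 (git add c.txt): modified={a.txt, b.txt, d.txt} staged={c.txt}
After op 18 (git reset c.txt): modified={a.txt, b.txt, c.txt, d.txt} staged={none}
After op 19 (modify b.txt): modified={a.txt, b.txt, c.txt, d.txt} staged={none}
After op 20 (git add a.txt): modified={b.txt, c.txt, d.txt} staged={a.txt}
After op 21 (modify a.txt): modified={a.txt, b.txt, c.txt, d.txt} staged={a.txt}
After op 22 (git commit): modified={a.txt, b.txt, c.txt, d.txt} staged={none}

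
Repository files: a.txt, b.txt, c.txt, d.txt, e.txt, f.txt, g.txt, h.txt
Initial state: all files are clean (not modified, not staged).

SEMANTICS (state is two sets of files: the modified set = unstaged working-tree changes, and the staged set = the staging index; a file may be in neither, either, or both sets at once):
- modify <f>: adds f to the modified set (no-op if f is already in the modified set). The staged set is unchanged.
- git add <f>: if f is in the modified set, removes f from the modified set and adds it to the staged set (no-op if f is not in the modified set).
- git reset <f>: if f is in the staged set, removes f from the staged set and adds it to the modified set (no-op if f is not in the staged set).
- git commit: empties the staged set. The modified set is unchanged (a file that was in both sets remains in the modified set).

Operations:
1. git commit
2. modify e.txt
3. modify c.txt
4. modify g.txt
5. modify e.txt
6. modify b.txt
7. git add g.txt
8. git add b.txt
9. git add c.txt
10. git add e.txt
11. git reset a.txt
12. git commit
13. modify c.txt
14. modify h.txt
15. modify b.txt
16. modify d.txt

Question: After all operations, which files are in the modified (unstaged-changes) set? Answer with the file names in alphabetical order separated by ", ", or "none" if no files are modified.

After op 1 (git commit): modified={none} staged={none}
After op 2 (modify e.txt): modified={e.txt} staged={none}
After op 3 (modify c.txt): modified={c.txt, e.txt} staged={none}
After op 4 (modify g.txt): modified={c.txt, e.txt, g.txt} staged={none}
After op 5 (modify e.txt): modified={c.txt, e.txt, g.txt} staged={none}
After op 6 (modify b.txt): modified={b.txt, c.txt, e.txt, g.txt} staged={none}
After op 7 (git add g.txt): modified={b.txt, c.txt, e.txt} staged={g.txt}
After op 8 (git add b.txt): modified={c.txt, e.txt} staged={b.txt, g.txt}
After op 9 (git add c.txt): modified={e.txt} staged={b.txt, c.txt, g.txt}
After op 10 (git add e.txt): modified={none} staged={b.txt, c.txt, e.txt, g.txt}
After op 11 (git reset a.txt): modified={none} staged={b.txt, c.txt, e.txt, g.txt}
After op 12 (git commit): modified={none} staged={none}
After op 13 (modify c.txt): modified={c.txt} staged={none}
After op 14 (modify h.txt): modified={c.txt, h.txt} staged={none}
After op 15 (modify b.txt): modified={b.txt, c.txt, h.txt} staged={none}
After op 16 (modify d.txt): modified={b.txt, c.txt, d.txt, h.txt} staged={none}

Answer: b.txt, c.txt, d.txt, h.txt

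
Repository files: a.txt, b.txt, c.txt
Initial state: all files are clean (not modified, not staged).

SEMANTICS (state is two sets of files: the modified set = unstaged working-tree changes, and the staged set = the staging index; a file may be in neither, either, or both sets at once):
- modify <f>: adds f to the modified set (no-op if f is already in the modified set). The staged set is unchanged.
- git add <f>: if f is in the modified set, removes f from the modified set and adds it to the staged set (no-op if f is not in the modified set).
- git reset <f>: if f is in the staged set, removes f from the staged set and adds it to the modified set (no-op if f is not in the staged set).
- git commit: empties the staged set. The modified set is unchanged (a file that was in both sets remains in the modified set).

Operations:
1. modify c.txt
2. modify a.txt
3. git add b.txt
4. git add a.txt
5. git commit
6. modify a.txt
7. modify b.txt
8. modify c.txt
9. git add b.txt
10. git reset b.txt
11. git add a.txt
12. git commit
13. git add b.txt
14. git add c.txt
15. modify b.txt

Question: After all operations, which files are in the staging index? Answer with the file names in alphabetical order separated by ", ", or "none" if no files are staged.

After op 1 (modify c.txt): modified={c.txt} staged={none}
After op 2 (modify a.txt): modified={a.txt, c.txt} staged={none}
After op 3 (git add b.txt): modified={a.txt, c.txt} staged={none}
After op 4 (git add a.txt): modified={c.txt} staged={a.txt}
After op 5 (git commit): modified={c.txt} staged={none}
After op 6 (modify a.txt): modified={a.txt, c.txt} staged={none}
After op 7 (modify b.txt): modified={a.txt, b.txt, c.txt} staged={none}
After op 8 (modify c.txt): modified={a.txt, b.txt, c.txt} staged={none}
After op 9 (git add b.txt): modified={a.txt, c.txt} staged={b.txt}
After op 10 (git reset b.txt): modified={a.txt, b.txt, c.txt} staged={none}
After op 11 (git add a.txt): modified={b.txt, c.txt} staged={a.txt}
After op 12 (git commit): modified={b.txt, c.txt} staged={none}
After op 13 (git add b.txt): modified={c.txt} staged={b.txt}
After op 14 (git add c.txt): modified={none} staged={b.txt, c.txt}
After op 15 (modify b.txt): modified={b.txt} staged={b.txt, c.txt}

Answer: b.txt, c.txt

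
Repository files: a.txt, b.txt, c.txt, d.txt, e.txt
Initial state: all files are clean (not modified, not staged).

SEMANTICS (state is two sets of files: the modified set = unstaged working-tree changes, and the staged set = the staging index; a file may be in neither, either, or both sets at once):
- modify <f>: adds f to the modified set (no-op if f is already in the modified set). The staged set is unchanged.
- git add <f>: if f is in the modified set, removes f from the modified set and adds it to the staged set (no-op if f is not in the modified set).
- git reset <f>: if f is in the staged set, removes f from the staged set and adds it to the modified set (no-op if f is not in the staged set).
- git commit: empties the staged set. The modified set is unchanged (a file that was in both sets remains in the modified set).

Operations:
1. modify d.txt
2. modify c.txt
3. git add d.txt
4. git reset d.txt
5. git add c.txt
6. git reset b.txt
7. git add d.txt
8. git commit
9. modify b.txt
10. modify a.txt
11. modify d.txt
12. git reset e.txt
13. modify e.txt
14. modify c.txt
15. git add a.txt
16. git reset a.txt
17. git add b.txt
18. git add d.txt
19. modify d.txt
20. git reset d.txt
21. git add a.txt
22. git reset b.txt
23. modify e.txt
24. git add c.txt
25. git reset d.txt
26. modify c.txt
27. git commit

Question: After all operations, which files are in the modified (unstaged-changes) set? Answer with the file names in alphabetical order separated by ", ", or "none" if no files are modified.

Answer: b.txt, c.txt, d.txt, e.txt

Derivation:
After op 1 (modify d.txt): modified={d.txt} staged={none}
After op 2 (modify c.txt): modified={c.txt, d.txt} staged={none}
After op 3 (git add d.txt): modified={c.txt} staged={d.txt}
After op 4 (git reset d.txt): modified={c.txt, d.txt} staged={none}
After op 5 (git add c.txt): modified={d.txt} staged={c.txt}
After op 6 (git reset b.txt): modified={d.txt} staged={c.txt}
After op 7 (git add d.txt): modified={none} staged={c.txt, d.txt}
After op 8 (git commit): modified={none} staged={none}
After op 9 (modify b.txt): modified={b.txt} staged={none}
After op 10 (modify a.txt): modified={a.txt, b.txt} staged={none}
After op 11 (modify d.txt): modified={a.txt, b.txt, d.txt} staged={none}
After op 12 (git reset e.txt): modified={a.txt, b.txt, d.txt} staged={none}
After op 13 (modify e.txt): modified={a.txt, b.txt, d.txt, e.txt} staged={none}
After op 14 (modify c.txt): modified={a.txt, b.txt, c.txt, d.txt, e.txt} staged={none}
After op 15 (git add a.txt): modified={b.txt, c.txt, d.txt, e.txt} staged={a.txt}
After op 16 (git reset a.txt): modified={a.txt, b.txt, c.txt, d.txt, e.txt} staged={none}
After op 17 (git add b.txt): modified={a.txt, c.txt, d.txt, e.txt} staged={b.txt}
After op 18 (git add d.txt): modified={a.txt, c.txt, e.txt} staged={b.txt, d.txt}
After op 19 (modify d.txt): modified={a.txt, c.txt, d.txt, e.txt} staged={b.txt, d.txt}
After op 20 (git reset d.txt): modified={a.txt, c.txt, d.txt, e.txt} staged={b.txt}
After op 21 (git add a.txt): modified={c.txt, d.txt, e.txt} staged={a.txt, b.txt}
After op 22 (git reset b.txt): modified={b.txt, c.txt, d.txt, e.txt} staged={a.txt}
After op 23 (modify e.txt): modified={b.txt, c.txt, d.txt, e.txt} staged={a.txt}
After op 24 (git add c.txt): modified={b.txt, d.txt, e.txt} staged={a.txt, c.txt}
After op 25 (git reset d.txt): modified={b.txt, d.txt, e.txt} staged={a.txt, c.txt}
After op 26 (modify c.txt): modified={b.txt, c.txt, d.txt, e.txt} staged={a.txt, c.txt}
After op 27 (git commit): modified={b.txt, c.txt, d.txt, e.txt} staged={none}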